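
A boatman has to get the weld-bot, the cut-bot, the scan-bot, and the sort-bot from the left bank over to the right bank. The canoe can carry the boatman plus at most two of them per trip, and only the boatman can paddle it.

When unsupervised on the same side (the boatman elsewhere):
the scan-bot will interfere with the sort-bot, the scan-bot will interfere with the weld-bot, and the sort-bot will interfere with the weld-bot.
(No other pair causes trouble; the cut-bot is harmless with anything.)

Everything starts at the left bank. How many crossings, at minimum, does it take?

Counting alone: the boatman can take at most 2 across per trip to the right bank, so moving all 4 needs at least 2 loaded trips out, with a return between consecutive ones — at least 3 crossings.
The safety rule pushes this higher. Following every safe sequence of crossings, the most of the 4 that can be at the right bank as the canoe arrives there on crossing 3 is 3 — never all 4.
So no plan with fewer than 5 crossings exists, and this one achieves 5:
1. Boatman goes to the right bank with the scan-bot and the weld-bot.
2. Boatman goes back to the left bank with the weld-bot.
3. Boatman goes to the right bank with the cut-bot and the weld-bot.
4. Boatman goes back to the left bank with the weld-bot.
5. Boatman goes to the right bank with the sort-bot and the weld-bot.

5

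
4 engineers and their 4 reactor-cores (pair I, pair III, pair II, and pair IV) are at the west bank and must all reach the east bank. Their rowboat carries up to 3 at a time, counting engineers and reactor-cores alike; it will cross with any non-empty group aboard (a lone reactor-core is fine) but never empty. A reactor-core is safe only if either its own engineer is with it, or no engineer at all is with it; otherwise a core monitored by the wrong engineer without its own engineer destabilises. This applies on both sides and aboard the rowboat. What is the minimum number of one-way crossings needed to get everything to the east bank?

Counting alone: each trip to the east bank takes at most 3 across and each return brings at least 1 back, so after t trips out (and t−1 returns) at most 3t − (t−1) of the 8 are across; that first reaches 8 at t = 4, so at least 7 crossings are needed.
The safety rule pushes this higher. Following every safe sequence of crossings, the most of the 8 that can be at the east bank as the rowboat arrives there on crossing 7 is 7 — never all 8.
So no plan with fewer than 9 crossings exists, and this one achieves 9:
1. engineer I and reactor-core I cross → the east bank.
2. engineer I crosses ← the west bank.
3. engineer I, engineer III, and reactor-core III cross → the east bank.
4. engineer I and reactor-core I cross ← the west bank.
5. engineer I, engineer II, and engineer IV cross → the east bank.
6. reactor-core III crosses ← the west bank.
7. reactor-core I and reactor-core III cross → the east bank.
8. reactor-core I crosses ← the west bank.
9. reactor-core I, reactor-core II, and reactor-core IV cross → the east bank.

9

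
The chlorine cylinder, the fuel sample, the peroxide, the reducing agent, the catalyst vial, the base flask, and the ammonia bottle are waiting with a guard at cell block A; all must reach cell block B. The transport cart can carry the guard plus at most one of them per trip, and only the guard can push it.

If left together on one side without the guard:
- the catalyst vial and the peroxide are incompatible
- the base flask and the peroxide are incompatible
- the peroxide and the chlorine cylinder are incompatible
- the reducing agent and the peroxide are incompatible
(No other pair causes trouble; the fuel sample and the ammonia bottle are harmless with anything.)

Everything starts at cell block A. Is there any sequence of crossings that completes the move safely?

Following every safe sequence of crossings from the start, the most of the 7 that can be at cell block B as the transport cart arrives there on crossings 1, 3, 5, 7 is 1, 2, 3, 4 respectively; the best ever achieved is 4 of 7.
From crossing 9 on, no configuration arises that was not already reachable earlier: only 44 distinct safe configurations (who is on which side, and where the transport cart is) can ever be reached, none of them has everyone across, and every continuation just revisits them. So no valid plan exists.

No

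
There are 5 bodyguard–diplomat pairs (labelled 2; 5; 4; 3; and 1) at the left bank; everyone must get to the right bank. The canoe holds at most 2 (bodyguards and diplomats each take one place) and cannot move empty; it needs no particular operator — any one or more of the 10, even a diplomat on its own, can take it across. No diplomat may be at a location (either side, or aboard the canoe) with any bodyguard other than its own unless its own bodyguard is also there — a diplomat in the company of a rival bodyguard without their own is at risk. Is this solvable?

Following every safe sequence of crossings from the start, the most of the 10 that can be at the right bank as the canoe arrives there on crossings 1, 3, 5, 7 is 2, 3, 4, 5 respectively; the best ever achieved is 5 of 10.
From crossing 9 on, no configuration arises that was not already reachable earlier: only 82 distinct safe configurations (who is on which side, and where the canoe is) can ever be reached, none of them has everyone across, and every continuation just revisits them. So no valid plan exists.

No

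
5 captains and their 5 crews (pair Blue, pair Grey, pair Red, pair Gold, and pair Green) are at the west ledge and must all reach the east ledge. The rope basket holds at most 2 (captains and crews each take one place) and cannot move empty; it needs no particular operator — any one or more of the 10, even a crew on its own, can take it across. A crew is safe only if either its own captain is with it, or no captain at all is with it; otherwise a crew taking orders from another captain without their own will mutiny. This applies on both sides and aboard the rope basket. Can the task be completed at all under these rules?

Following every safe sequence of crossings from the start, the most of the 10 that can be at the east ledge as the rope basket arrives there on crossings 1, 3, 5, 7 is 2, 3, 4, 5 respectively; the best ever achieved is 5 of 10.
From crossing 9 on, no configuration arises that was not already reachable earlier: only 82 distinct safe configurations (who is on which side, and where the rope basket is) can ever be reached, none of them has everyone across, and every continuation just revisits them. So no valid plan exists.

No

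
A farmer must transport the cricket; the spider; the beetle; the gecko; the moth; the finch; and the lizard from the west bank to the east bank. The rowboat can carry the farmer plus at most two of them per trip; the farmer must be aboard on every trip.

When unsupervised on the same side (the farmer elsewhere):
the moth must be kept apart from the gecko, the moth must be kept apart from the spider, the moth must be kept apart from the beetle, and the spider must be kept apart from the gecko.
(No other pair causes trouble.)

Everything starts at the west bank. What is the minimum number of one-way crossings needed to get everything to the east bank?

11

Counting alone: the farmer can take at most 2 across per trip to the east bank, so moving all 7 needs at least 4 loaded trips out, with a return between consecutive ones — at least 7 crossings.
The safety rule pushes this higher. Following every safe sequence of crossings, the most of the 7 that can be at the east bank as the rowboat arrives there on crossings 7, 9 is 5, 6 respectively — never all 7.
So no plan with fewer than 11 crossings exists, and this one achieves 11:
1. Farmer goes to the east bank with the moth and the spider.  [the west bank: the beetle, the cricket, the finch, the gecko, the lizard | the east bank: the moth, the spider]
2. Farmer goes back to the west bank with the spider.  [the west bank: the beetle, the cricket, the finch, the gecko, the lizard, the spider | the east bank: the moth]
3. Farmer goes to the east bank with the cricket and the spider.  [the west bank: the beetle, the finch, the gecko, the lizard | the east bank: the cricket, the moth, the spider]
4. Farmer goes back to the west bank with the spider.  [the west bank: the beetle, the finch, the gecko, the lizard, the spider | the east bank: the cricket, the moth]
5. Farmer goes to the east bank with the beetle and the spider.  [the west bank: the finch, the gecko, the lizard | the east bank: the beetle, the cricket, the moth, the spider]
6. Farmer goes back to the west bank with the moth.  [the west bank: the finch, the gecko, the lizard, the moth | the east bank: the beetle, the cricket, the spider]
7. Farmer goes to the east bank with the finch and the gecko.  [the west bank: the lizard, the moth | the east bank: the beetle, the cricket, the finch, the gecko, the spider]
8. Farmer goes back to the west bank with the spider.  [the west bank: the lizard, the moth, the spider | the east bank: the beetle, the cricket, the finch, the gecko]
9. Farmer goes to the east bank with the lizard and the spider.  [the west bank: the moth | the east bank: the beetle, the cricket, the finch, the gecko, the lizard, the spider]
10. Farmer goes back to the west bank with the spider.  [the west bank: the moth, the spider | the east bank: the beetle, the cricket, the finch, the gecko, the lizard]
11. Farmer goes to the east bank with the moth and the spider.  [the west bank: — | the east bank: the beetle, the cricket, the finch, the gecko, the lizard, the moth, the spider]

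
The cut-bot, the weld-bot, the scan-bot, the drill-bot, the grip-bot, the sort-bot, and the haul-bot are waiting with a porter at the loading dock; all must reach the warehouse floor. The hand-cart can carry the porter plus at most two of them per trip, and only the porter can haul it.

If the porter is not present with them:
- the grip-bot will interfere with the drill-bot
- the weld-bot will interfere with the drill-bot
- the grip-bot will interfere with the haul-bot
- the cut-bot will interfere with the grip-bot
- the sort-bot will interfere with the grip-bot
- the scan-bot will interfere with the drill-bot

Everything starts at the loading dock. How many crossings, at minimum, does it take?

Counting alone: the porter can take at most 2 across per trip to the warehouse floor, so moving all 7 needs at least 4 loaded trips out, with a return between consecutive ones — at least 7 crossings.
The safety rule pushes this higher. Following every safe sequence of crossings, the most of the 7 that can be at the warehouse floor as the hand-cart arrives there on crossing 7 is 6 — never all 7.
So no plan with fewer than 9 crossings exists, and this one achieves 9:
1. Porter goes to the warehouse floor with the drill-bot and the grip-bot.
2. Porter goes back to the loading dock with the drill-bot.
3. Porter goes to the warehouse floor with the cut-bot and the drill-bot.
4. Porter goes back to the loading dock with the grip-bot.
5. Porter goes to the warehouse floor with the haul-bot and the sort-bot.
6. Porter goes back to the loading dock alone.
7. Porter goes to the warehouse floor with the scan-bot and the weld-bot.
8. Porter goes back to the loading dock with the drill-bot.
9. Porter goes to the warehouse floor with the drill-bot and the grip-bot.

9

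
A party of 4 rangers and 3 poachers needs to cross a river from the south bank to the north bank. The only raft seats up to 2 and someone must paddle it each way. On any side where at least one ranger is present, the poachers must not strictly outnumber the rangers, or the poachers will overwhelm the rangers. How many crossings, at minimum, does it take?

11

Counting alone: each trip to the north bank takes at most 2 across and each return brings at least 1 back, so after t trips out (and t−1 returns) at most 2t − (t−1) of the 7 are across; that first reaches 7 at t = 6, so at least 11 crossings are needed.
The plan below uses exactly 11 crossings, so it is optimal:
1. 2 poachers → the north bank.  (the south bank: 4R 1P; the north bank: 0R 2P)
2. 1 poacher ← the south bank.  (the south bank: 4R 2P; the north bank: 0R 1P)
3. 2 poachers → the north bank.  (the south bank: 4R 0P; the north bank: 0R 3P)
4. 1 poacher ← the south bank.  (the south bank: 4R 1P; the north bank: 0R 2P)
5. 2 rangers → the north bank.  (the south bank: 2R 1P; the north bank: 2R 2P)
6. 1 poacher ← the south bank.  (the south bank: 2R 2P; the north bank: 2R 1P)
7. 1 ranger and 1 poacher → the north bank.  (the south bank: 1R 1P; the north bank: 3R 2P)
8. 1 ranger ← the south bank.  (the south bank: 2R 1P; the north bank: 2R 2P)
9. 1 ranger and 1 poacher → the north bank.  (the south bank: 1R 0P; the north bank: 3R 3P)
10. 1 poacher ← the south bank.  (the south bank: 1R 1P; the north bank: 3R 2P)
11. 1 ranger and 1 poacher → the north bank.  (the south bank: 0R 0P; the north bank: 4R 3P)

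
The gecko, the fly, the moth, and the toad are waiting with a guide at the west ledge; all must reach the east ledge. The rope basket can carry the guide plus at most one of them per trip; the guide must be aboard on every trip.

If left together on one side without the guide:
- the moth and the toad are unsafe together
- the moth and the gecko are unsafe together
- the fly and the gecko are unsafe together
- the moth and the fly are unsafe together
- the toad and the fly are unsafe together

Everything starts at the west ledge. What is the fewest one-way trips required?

impossible

Whatever the first load, the items left behind include a forbidden pair without the guide. No opening move is safe, so no plan exists.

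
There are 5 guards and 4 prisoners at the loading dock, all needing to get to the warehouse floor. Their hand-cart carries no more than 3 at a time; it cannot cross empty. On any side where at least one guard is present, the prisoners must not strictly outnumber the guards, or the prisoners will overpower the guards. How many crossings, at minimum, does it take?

7

Counting alone: each trip to the warehouse floor takes at most 3 across and each return brings at least 1 back, so after t trips out (and t−1 returns) at most 3t − (t−1) of the 9 are across; that first reaches 9 at t = 4, so at least 7 crossings are needed.
The plan below uses exactly 7 crossings, so it is optimal:
1. 3 prisoners → the warehouse floor.  (the loading dock: 5G 1P; the warehouse floor: 0G 3P)
2. 1 prisoner ← the loading dock.  (the loading dock: 5G 2P; the warehouse floor: 0G 2P)
3. 3 guards → the warehouse floor.  (the loading dock: 2G 2P; the warehouse floor: 3G 2P)
4. 1 guard ← the loading dock.  (the loading dock: 3G 2P; the warehouse floor: 2G 2P)
5. 2 guards and 1 prisoner → the warehouse floor.  (the loading dock: 1G 1P; the warehouse floor: 4G 3P)
6. 1 guard ← the loading dock.  (the loading dock: 2G 1P; the warehouse floor: 3G 3P)
7. 2 guards and 1 prisoner → the warehouse floor.  (the loading dock: 0G 0P; the warehouse floor: 5G 4P)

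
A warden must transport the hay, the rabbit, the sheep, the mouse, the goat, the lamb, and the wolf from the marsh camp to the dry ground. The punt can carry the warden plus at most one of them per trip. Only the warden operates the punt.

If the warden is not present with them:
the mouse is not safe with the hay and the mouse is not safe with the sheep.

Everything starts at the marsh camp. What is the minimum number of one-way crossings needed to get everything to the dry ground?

Counting alone: the warden can take at most 1 across per trip to the dry ground, so moving all 7 needs at least 7 loaded trips out, with a return between consecutive ones — at least 13 crossings.
The safety rule pushes this higher. Following every safe sequence of crossings, the most of the 7 that can be at the dry ground as the punt arrives there on crossing 13 is 6 — never all 7.
So no plan with fewer than 15 crossings exists, and this one achieves 15:
1. Warden goes to the dry ground with the mouse.
2. Warden goes back to the marsh camp alone.
3. Warden goes to the dry ground with the hay.
4. Warden goes back to the marsh camp with the mouse.
5. Warden goes to the dry ground with the sheep.
6. Warden goes back to the marsh camp alone.
7. Warden goes to the dry ground with the rabbit.
8. Warden goes back to the marsh camp alone.
9. Warden goes to the dry ground with the goat.
10. Warden goes back to the marsh camp alone.
11. Warden goes to the dry ground with the lamb.
12. Warden goes back to the marsh camp alone.
13. Warden goes to the dry ground with the wolf.
14. Warden goes back to the marsh camp alone.
15. Warden goes to the dry ground with the mouse.

15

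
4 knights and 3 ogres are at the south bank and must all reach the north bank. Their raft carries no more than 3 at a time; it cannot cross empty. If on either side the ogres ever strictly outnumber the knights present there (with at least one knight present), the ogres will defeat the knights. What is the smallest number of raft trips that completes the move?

Counting alone: each trip to the north bank takes at most 3 across and each return brings at least 1 back, so after t trips out (and t−1 returns) at most 3t − (t−1) of the 7 are across; that first reaches 7 at t = 3, so at least 5 crossings are needed.
The plan below uses exactly 5 crossings, so it is optimal:
1. 3 ogres → the north bank.  (the south bank: 4K 0O; the north bank: 0K 3O)
2. 1 ogre ← the south bank.  (the south bank: 4K 1O; the north bank: 0K 2O)
3. 3 knights → the north bank.  (the south bank: 1K 1O; the north bank: 3K 2O)
4. 1 knight ← the south bank.  (the south bank: 2K 1O; the north bank: 2K 2O)
5. 2 knights and 1 ogre → the north bank.  (the south bank: 0K 0O; the north bank: 4K 3O)

5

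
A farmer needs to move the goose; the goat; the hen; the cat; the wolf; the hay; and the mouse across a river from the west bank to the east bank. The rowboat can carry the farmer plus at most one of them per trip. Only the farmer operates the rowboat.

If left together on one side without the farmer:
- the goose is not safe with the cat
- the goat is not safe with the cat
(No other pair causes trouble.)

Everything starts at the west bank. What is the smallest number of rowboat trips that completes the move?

Counting alone: the farmer can take at most 1 across per trip to the east bank, so moving all 7 needs at least 7 loaded trips out, with a return between consecutive ones — at least 13 crossings.
The safety rule pushes this higher. Following every safe sequence of crossings, the most of the 7 that can be at the east bank as the rowboat arrives there on crossing 13 is 6 — never all 7.
So no plan with fewer than 15 crossings exists, and this one achieves 15:
1. Farmer goes to the east bank with the cat.
2. Farmer goes back to the west bank alone.
3. Farmer goes to the east bank with the goose.
4. Farmer goes back to the west bank with the cat.
5. Farmer goes to the east bank with the goat.
6. Farmer goes back to the west bank alone.
7. Farmer goes to the east bank with the hen.
8. Farmer goes back to the west bank alone.
9. Farmer goes to the east bank with the wolf.
10. Farmer goes back to the west bank alone.
11. Farmer goes to the east bank with the hay.
12. Farmer goes back to the west bank alone.
13. Farmer goes to the east bank with the mouse.
14. Farmer goes back to the west bank alone.
15. Farmer goes to the east bank with the cat.

15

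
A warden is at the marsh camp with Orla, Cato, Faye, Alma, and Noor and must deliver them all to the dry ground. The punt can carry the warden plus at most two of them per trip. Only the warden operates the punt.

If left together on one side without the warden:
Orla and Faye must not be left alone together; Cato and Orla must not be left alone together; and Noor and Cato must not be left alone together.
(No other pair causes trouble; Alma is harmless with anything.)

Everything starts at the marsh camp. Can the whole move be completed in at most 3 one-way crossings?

No

Counting alone: the warden can take at most 2 across per trip to the dry ground, so moving all 5 needs at least 3 loaded trips out, with a return between consecutive ones — at least 5 crossings.
Since 3 < 5, 3 crossings cannot be enough. (The shortest complete plan in fact takes 5:)
1. Warden goes to the dry ground with Cato and Orla.
2. Warden goes back to the marsh camp with Orla.
3. Warden goes to the dry ground with Alma and Faye.
4. Warden goes back to the marsh camp alone.
5. Warden goes to the dry ground with Noor and Orla.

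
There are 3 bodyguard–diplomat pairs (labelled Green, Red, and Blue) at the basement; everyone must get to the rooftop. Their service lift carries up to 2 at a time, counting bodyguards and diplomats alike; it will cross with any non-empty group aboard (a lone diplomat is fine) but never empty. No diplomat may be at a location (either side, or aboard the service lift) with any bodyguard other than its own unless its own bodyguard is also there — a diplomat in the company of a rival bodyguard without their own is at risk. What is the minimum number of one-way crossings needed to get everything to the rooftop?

11

Counting alone: each trip to the rooftop takes at most 2 across and each return brings at least 1 back, so after t trips out (and t−1 returns) at most 2t − (t−1) of the 6 are across; that first reaches 6 at t = 5, so at least 9 crossings are needed.
The safety rule pushes this higher. Following every safe sequence of crossings, the most of the 6 that can be at the rooftop as the service lift arrives there on crossing 9 is 5 — never all 6.
So no plan with fewer than 11 crossings exists, and this one achieves 11:
1. bodyguard Green and diplomat Green cross → the rooftop.
2. bodyguard Green crosses ← the basement.
3. diplomat Blue and diplomat Red cross → the rooftop.
4. diplomat Green crosses ← the basement.
5. bodyguard Blue and bodyguard Red cross → the rooftop.
6. bodyguard Red and diplomat Red cross ← the basement.
7. bodyguard Green and bodyguard Red cross → the rooftop.
8. diplomat Blue crosses ← the basement.
9. diplomat Green and diplomat Red cross → the rooftop.
10. bodyguard Blue crosses ← the basement.
11. bodyguard Blue and diplomat Blue cross → the rooftop.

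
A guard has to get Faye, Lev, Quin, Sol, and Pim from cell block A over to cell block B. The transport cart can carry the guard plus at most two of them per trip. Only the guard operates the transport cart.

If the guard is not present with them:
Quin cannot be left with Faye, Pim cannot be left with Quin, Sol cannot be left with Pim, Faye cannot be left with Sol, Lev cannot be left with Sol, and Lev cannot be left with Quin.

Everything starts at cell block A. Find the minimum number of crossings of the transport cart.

7

Counting alone: the guard can take at most 2 across per trip to cell block B, so moving all 5 needs at least 3 loaded trips out, with a return between consecutive ones — at least 5 crossings.
The safety rule pushes this higher. Following every safe sequence of crossings, the most of the 5 that can be at cell block B as the transport cart arrives there on crossing 5 is 4 — never all 5.
So no plan with fewer than 7 crossings exists, and this one achieves 7:
1. Guard goes to cell block B with Quin and Sol.  [cell block A: Faye, Lev, Pim | cell block B: Quin, Sol]
2. Guard goes back to cell block A alone.  [cell block A: Faye, Lev, Pim | cell block B: Quin, Sol]
3. Guard goes to cell block B with Faye.  [cell block A: Lev, Pim | cell block B: Faye, Quin, Sol]
4. Guard goes back to cell block A with Quin and Sol.  [cell block A: Lev, Pim, Quin, Sol | cell block B: Faye]
5. Guard goes to cell block B with Lev and Pim.  [cell block A: Quin, Sol | cell block B: Faye, Lev, Pim]
6. Guard goes back to cell block A alone.  [cell block A: Quin, Sol | cell block B: Faye, Lev, Pim]
7. Guard goes to cell block B with Quin and Sol.  [cell block A: — | cell block B: Faye, Lev, Pim, Quin, Sol]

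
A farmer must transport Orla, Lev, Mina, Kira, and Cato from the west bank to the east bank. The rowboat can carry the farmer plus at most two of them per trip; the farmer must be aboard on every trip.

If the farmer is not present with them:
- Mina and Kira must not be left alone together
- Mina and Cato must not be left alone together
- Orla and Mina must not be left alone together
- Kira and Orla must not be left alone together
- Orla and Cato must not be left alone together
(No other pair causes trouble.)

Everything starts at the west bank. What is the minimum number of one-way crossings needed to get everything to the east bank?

7

Counting alone: the farmer can take at most 2 across per trip to the east bank, so moving all 5 needs at least 3 loaded trips out, with a return between consecutive ones — at least 5 crossings.
The safety rule pushes this higher. Following every safe sequence of crossings, the most of the 5 that can be at the east bank as the rowboat arrives there on crossing 5 is 4 — never all 5.
So no plan with fewer than 7 crossings exists, and this one achieves 7:
1. Farmer goes to the east bank with Mina and Orla.
2. Farmer goes back to the west bank with Orla.
3. Farmer goes to the east bank with Lev and Orla.
4. Farmer goes back to the west bank with Orla.
5. Farmer goes to the east bank with Cato and Kira.
6. Farmer goes back to the west bank with Mina.
7. Farmer goes to the east bank with Mina and Orla.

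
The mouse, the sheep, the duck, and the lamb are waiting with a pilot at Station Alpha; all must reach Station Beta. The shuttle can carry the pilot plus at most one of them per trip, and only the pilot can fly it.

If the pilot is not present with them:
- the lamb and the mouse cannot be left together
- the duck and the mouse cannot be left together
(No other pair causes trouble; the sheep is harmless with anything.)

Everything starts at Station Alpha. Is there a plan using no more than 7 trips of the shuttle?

No

Counting alone: the pilot can take at most 1 across per trip to Station Beta, so moving all 4 needs at least 4 loaded trips out, with a return between consecutive ones — at least 7 crossings.
The safety rule pushes this higher. Following every safe sequence of crossings, the most of the 4 that can be at Station Beta as the shuttle arrives there on crossing 7 is 3 — never all 4.
So the move cannot be finished within 7 crossings. (The shortest complete plan takes 9:)
1. Pilot goes to Station Beta with the mouse.  [Station Alpha: the duck, the lamb, the sheep | Station Beta: the mouse]
2. Pilot goes back to Station Alpha alone.  [Station Alpha: the duck, the lamb, the sheep | Station Beta: the mouse]
3. Pilot goes to Station Beta with the sheep.  [Station Alpha: the duck, the lamb | Station Beta: the mouse, the sheep]
4. Pilot goes back to Station Alpha alone.  [Station Alpha: the duck, the lamb | Station Beta: the mouse, the sheep]
5. Pilot goes to Station Beta with the duck.  [Station Alpha: the lamb | Station Beta: the duck, the mouse, the sheep]
6. Pilot goes back to Station Alpha with the mouse.  [Station Alpha: the lamb, the mouse | Station Beta: the duck, the sheep]
7. Pilot goes to Station Beta with the lamb.  [Station Alpha: the mouse | Station Beta: the duck, the lamb, the sheep]
8. Pilot goes back to Station Alpha alone.  [Station Alpha: the mouse | Station Beta: the duck, the lamb, the sheep]
9. Pilot goes to Station Beta with the mouse.  [Station Alpha: — | Station Beta: the duck, the lamb, the mouse, the sheep]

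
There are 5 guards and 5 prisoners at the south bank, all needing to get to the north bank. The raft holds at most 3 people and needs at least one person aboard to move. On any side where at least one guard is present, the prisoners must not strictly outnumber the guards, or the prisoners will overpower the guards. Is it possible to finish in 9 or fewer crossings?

No

Counting alone: each trip to the north bank takes at most 3 across and each return brings at least 1 back, so after t trips out (and t−1 returns) at most 3t − (t−1) of the 10 are across; that first reaches 10 at t = 5, so at least 9 crossings are needed.
The safety rule pushes this higher. Following every safe sequence of crossings, the most of the 10 that can be at the north bank as the raft arrives there on crossing 9 is 9 — never all 10.
So the move cannot be finished within 9 crossings. (The shortest complete plan takes 11:)
1. 2 prisoners → the north bank.  (the south bank: 5G 3P; the north bank: 0G 2P)
2. 1 prisoner ← the south bank.  (the south bank: 5G 4P; the north bank: 0G 1P)
3. 3 prisoners → the north bank.  (the south bank: 5G 1P; the north bank: 0G 4P)
4. 1 prisoner ← the south bank.  (the south bank: 5G 2P; the north bank: 0G 3P)
5. 3 guards → the north bank.  (the south bank: 2G 2P; the north bank: 3G 3P)
6. 1 guard and 1 prisoner ← the south bank.  (the south bank: 3G 3P; the north bank: 2G 2P)
7. 3 guards → the north bank.  (the south bank: 0G 3P; the north bank: 5G 2P)
8. 1 prisoner ← the south bank.  (the south bank: 0G 4P; the north bank: 5G 1P)
9. 2 prisoners → the north bank.  (the south bank: 0G 2P; the north bank: 5G 3P)
10. 1 prisoner ← the south bank.  (the south bank: 0G 3P; the north bank: 5G 2P)
11. 3 prisoners → the north bank.  (the south bank: 0G 0P; the north bank: 5G 5P)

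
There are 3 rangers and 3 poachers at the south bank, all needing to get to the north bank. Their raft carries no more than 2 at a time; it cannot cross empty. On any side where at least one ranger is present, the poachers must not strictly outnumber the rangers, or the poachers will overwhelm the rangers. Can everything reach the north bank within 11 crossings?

Yes — this plan uses 11 crossings (≤ 11):
1. 2 poachers → the north bank.  (the south bank: 3R 1P; the north bank: 0R 2P)
2. 1 poacher ← the south bank.  (the south bank: 3R 2P; the north bank: 0R 1P)
3. 2 poachers → the north bank.  (the south bank: 3R 0P; the north bank: 0R 3P)
4. 1 poacher ← the south bank.  (the south bank: 3R 1P; the north bank: 0R 2P)
5. 2 rangers → the north bank.  (the south bank: 1R 1P; the north bank: 2R 2P)
6. 1 ranger and 1 poacher ← the south bank.  (the south bank: 2R 2P; the north bank: 1R 1P)
7. 2 rangers → the north bank.  (the south bank: 0R 2P; the north bank: 3R 1P)
8. 1 poacher ← the south bank.  (the south bank: 0R 3P; the north bank: 3R 0P)
9. 2 poachers → the north bank.  (the south bank: 0R 1P; the north bank: 3R 2P)
10. 1 poacher ← the south bank.  (the south bank: 0R 2P; the north bank: 3R 1P)
11. 2 poachers → the north bank.  (the south bank: 0R 0P; the north bank: 3R 3P)

Yes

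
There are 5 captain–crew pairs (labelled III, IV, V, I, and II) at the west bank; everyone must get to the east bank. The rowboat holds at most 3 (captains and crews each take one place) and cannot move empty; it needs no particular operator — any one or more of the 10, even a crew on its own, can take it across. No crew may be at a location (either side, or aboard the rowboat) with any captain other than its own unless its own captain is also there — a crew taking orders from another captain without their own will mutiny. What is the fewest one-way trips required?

Counting alone: each trip to the east bank takes at most 3 across and each return brings at least 1 back, so after t trips out (and t−1 returns) at most 3t − (t−1) of the 10 are across; that first reaches 10 at t = 5, so at least 9 crossings are needed.
The safety rule pushes this higher. Following every safe sequence of crossings, the most of the 10 that can be at the east bank as the rowboat arrives there on crossing 9 is 9 — never all 10.
So no plan with fewer than 11 crossings exists, and this one achieves 11:
1. captain III and crew III cross → the east bank.
2. captain III crosses ← the west bank.
3. crew I, crew IV, and crew V cross → the east bank.
4. crew III crosses ← the west bank.
5. captain I, captain IV, and captain V cross → the east bank.
6. captain IV and crew IV cross ← the west bank.
7. captain II, captain III, and captain IV cross → the east bank.
8. crew V crosses ← the west bank.
9. crew III and crew IV cross → the east bank.
10. crew III crosses ← the west bank.
11. crew II, crew III, and crew V cross → the east bank.

11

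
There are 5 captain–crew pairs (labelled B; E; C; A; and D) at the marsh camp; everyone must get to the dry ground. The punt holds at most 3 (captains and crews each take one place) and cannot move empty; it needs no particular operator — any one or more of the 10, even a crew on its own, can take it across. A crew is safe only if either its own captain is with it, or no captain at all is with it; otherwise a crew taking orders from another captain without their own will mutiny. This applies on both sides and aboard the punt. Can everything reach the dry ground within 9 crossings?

No

Counting alone: each trip to the dry ground takes at most 3 across and each return brings at least 1 back, so after t trips out (and t−1 returns) at most 3t − (t−1) of the 10 are across; that first reaches 10 at t = 5, so at least 9 crossings are needed.
The safety rule pushes this higher. Following every safe sequence of crossings, the most of the 10 that can be at the dry ground as the punt arrives there on crossing 9 is 9 — never all 10.
So the move cannot be finished within 9 crossings. (The shortest complete plan takes 11:)
1. captain B and crew B cross → the dry ground.
2. captain B crosses ← the marsh camp.
3. crew A, crew C, and crew E cross → the dry ground.
4. crew B crosses ← the marsh camp.
5. captain A, captain C, and captain E cross → the dry ground.
6. captain E and crew E cross ← the marsh camp.
7. captain B, captain D, and captain E cross → the dry ground.
8. crew C crosses ← the marsh camp.
9. crew B and crew E cross → the dry ground.
10. crew B crosses ← the marsh camp.
11. crew B, crew C, and crew D cross → the dry ground.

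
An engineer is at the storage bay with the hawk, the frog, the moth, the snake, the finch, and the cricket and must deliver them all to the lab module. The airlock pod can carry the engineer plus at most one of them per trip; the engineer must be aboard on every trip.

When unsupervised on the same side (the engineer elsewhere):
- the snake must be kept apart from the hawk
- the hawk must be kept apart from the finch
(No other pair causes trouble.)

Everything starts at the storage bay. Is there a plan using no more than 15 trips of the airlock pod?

Yes

Yes — this plan uses 13 crossings (≤ 15):
1. Engineer goes to the lab module with the hawk.  [the storage bay: the cricket, the finch, the frog, the moth, the snake | the lab module: the hawk]
2. Engineer goes back to the storage bay alone.  [the storage bay: the cricket, the finch, the frog, the moth, the snake | the lab module: the hawk]
3. Engineer goes to the lab module with the frog.  [the storage bay: the cricket, the finch, the moth, the snake | the lab module: the frog, the hawk]
4. Engineer goes back to the storage bay alone.  [the storage bay: the cricket, the finch, the moth, the snake | the lab module: the frog, the hawk]
5. Engineer goes to the lab module with the moth.  [the storage bay: the cricket, the finch, the snake | the lab module: the frog, the hawk, the moth]
6. Engineer goes back to the storage bay alone.  [the storage bay: the cricket, the finch, the snake | the lab module: the frog, the hawk, the moth]
7. Engineer goes to the lab module with the snake.  [the storage bay: the cricket, the finch | the lab module: the frog, the hawk, the moth, the snake]
8. Engineer goes back to the storage bay with the hawk.  [the storage bay: the cricket, the finch, the hawk | the lab module: the frog, the moth, the snake]
9. Engineer goes to the lab module with the finch.  [the storage bay: the cricket, the hawk | the lab module: the finch, the frog, the moth, the snake]
10. Engineer goes back to the storage bay alone.  [the storage bay: the cricket, the hawk | the lab module: the finch, the frog, the moth, the snake]
11. Engineer goes to the lab module with the cricket.  [the storage bay: the hawk | the lab module: the cricket, the finch, the frog, the moth, the snake]
12. Engineer goes back to the storage bay alone.  [the storage bay: the hawk | the lab module: the cricket, the finch, the frog, the moth, the snake]
13. Engineer goes to the lab module with the hawk.  [the storage bay: — | the lab module: the cricket, the finch, the frog, the hawk, the moth, the snake]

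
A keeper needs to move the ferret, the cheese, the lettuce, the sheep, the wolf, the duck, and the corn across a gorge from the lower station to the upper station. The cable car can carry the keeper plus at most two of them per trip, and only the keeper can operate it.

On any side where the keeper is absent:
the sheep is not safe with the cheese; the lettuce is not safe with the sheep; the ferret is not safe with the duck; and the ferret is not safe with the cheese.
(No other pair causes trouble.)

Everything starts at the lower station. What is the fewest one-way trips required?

9

Counting alone: the keeper can take at most 2 across per trip to the upper station, so moving all 7 needs at least 4 loaded trips out, with a return between consecutive ones — at least 7 crossings.
The safety rule pushes this higher. Following every safe sequence of crossings, the most of the 7 that can be at the upper station as the cable car arrives there on crossing 7 is 6 — never all 7.
So no plan with fewer than 9 crossings exists, and this one achieves 9:
1. Keeper goes to the upper station with the ferret and the sheep.  [the lower station: the cheese, the corn, the duck, the lettuce, the wolf | the upper station: the ferret, the sheep]
2. Keeper goes back to the lower station alone.  [the lower station: the cheese, the corn, the duck, the lettuce, the wolf | the upper station: the ferret, the sheep]
3. Keeper goes to the upper station with the cheese.  [the lower station: the corn, the duck, the lettuce, the wolf | the upper station: the cheese, the ferret, the sheep]
4. Keeper goes back to the lower station with the ferret and the sheep.  [the lower station: the corn, the duck, the ferret, the lettuce, the sheep, the wolf | the upper station: the cheese]
5. Keeper goes to the upper station with the duck and the lettuce.  [the lower station: the corn, the ferret, the sheep, the wolf | the upper station: the cheese, the duck, the lettuce]
6. Keeper goes back to the lower station alone.  [the lower station: the corn, the ferret, the sheep, the wolf | the upper station: the cheese, the duck, the lettuce]
7. Keeper goes to the upper station with the corn and the wolf.  [the lower station: the ferret, the sheep | the upper station: the cheese, the corn, the duck, the lettuce, the wolf]
8. Keeper goes back to the lower station alone.  [the lower station: the ferret, the sheep | the upper station: the cheese, the corn, the duck, the lettuce, the wolf]
9. Keeper goes to the upper station with the ferret and the sheep.  [the lower station: — | the upper station: the cheese, the corn, the duck, the ferret, the lettuce, the sheep, the wolf]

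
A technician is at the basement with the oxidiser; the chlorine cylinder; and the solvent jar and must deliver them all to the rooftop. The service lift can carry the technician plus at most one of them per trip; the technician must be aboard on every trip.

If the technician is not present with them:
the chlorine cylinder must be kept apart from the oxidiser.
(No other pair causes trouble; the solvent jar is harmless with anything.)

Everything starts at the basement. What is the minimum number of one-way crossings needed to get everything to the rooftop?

Counting alone: the technician can take at most 1 across per trip to the rooftop, so moving all 3 needs at least 3 loaded trips out, with a return between consecutive ones — at least 5 crossings.
The plan below uses exactly 5 crossings, so it is optimal:
1. Technician goes to the rooftop with the oxidiser.  [the basement: the chlorine cylinder, the solvent jar | the rooftop: the oxidiser]
2. Technician goes back to the basement alone.  [the basement: the chlorine cylinder, the solvent jar | the rooftop: the oxidiser]
3. Technician goes to the rooftop with the solvent jar.  [the basement: the chlorine cylinder | the rooftop: the oxidiser, the solvent jar]
4. Technician goes back to the basement alone.  [the basement: the chlorine cylinder | the rooftop: the oxidiser, the solvent jar]
5. Technician goes to the rooftop with the chlorine cylinder.  [the basement: — | the rooftop: the chlorine cylinder, the oxidiser, the solvent jar]

5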